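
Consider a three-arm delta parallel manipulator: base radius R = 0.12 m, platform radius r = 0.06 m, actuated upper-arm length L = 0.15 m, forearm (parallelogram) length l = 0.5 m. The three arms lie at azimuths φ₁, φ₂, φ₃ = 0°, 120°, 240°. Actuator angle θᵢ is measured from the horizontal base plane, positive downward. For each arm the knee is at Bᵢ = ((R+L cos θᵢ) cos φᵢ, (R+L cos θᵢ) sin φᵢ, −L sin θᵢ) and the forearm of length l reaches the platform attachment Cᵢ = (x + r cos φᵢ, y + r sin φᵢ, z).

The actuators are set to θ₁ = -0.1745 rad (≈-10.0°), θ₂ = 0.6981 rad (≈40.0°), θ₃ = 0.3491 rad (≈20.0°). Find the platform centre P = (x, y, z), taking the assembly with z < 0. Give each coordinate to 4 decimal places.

(0.1611, -0.0758, -0.4660)

φ1=0.0°: virtual centre (0.2077, 0.0000, 0.0260), radius l
S2 = (0.1749·cos120.0°, 0.1749·sin120.0°, -0.0964) = (-0.0875, 0.1515, -0.0964)
S3 = (0.2010·cos240.0°, 0.2010·sin240.0°, -0.0513) = (-0.1005, -0.1740, -0.0513)
subtract pairs → two planes through P
plane₁₂: -0.5904x+0.3030y+-0.2449z = -0.0039
det = 0.3922;  x = 0.0041+-0.3368z,  y = -0.0050+0.1520z
sphere 1 gives Az²+Bz+C=0 with A=1.1366, B=0.0836, C=-0.2078;  B²−4AC=0.9519;  roots -0.4660, 0.3924;  negative root z = -0.4660
x = 0.1611, y = -0.0758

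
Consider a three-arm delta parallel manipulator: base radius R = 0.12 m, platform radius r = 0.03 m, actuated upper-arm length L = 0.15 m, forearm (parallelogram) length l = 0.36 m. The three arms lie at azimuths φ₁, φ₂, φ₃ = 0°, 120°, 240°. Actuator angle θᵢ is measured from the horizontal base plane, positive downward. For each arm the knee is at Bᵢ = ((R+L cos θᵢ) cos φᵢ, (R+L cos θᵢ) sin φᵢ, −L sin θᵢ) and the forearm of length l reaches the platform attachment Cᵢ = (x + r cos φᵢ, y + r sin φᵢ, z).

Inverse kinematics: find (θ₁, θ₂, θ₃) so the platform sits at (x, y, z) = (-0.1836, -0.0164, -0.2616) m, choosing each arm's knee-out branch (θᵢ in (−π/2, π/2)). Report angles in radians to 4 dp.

rotate P by −φ1: (-0.1836, -0.0164, -0.2616)
  A cos θ + B sin θ = C:  0.2736·cos θ + -0.2616·sin θ = -0.1215
  γ=atan2(-0.2616,0.2736)=-0.7630;  ψ=arccos(-0.3211)=1.8976;  θ1=γ+ψ≈1.1347
φ2=120.0° → target in arm frame (0.0776, 0.1672)
  e−x'=0.0124;  (l²−L²−(e−x')²−y'²−z²)/2L = 0.0352
  √(A²+B²)=0.2619;  θ2 = -1.5234+1.4360 ≈ -0.0874
rotate P by −φ3: (0.1060, -0.1508, -0.2616)
  A cos θ + B sin θ = C:  -0.0160·cos θ + -0.2616·sin θ = 0.0522
  √(A²+B²)=0.2621;  θ3 = -1.6319+1.3702 ≈ -0.2617

θ₁ = 1.1347, θ₂ = -0.0874, θ₃ = -0.2617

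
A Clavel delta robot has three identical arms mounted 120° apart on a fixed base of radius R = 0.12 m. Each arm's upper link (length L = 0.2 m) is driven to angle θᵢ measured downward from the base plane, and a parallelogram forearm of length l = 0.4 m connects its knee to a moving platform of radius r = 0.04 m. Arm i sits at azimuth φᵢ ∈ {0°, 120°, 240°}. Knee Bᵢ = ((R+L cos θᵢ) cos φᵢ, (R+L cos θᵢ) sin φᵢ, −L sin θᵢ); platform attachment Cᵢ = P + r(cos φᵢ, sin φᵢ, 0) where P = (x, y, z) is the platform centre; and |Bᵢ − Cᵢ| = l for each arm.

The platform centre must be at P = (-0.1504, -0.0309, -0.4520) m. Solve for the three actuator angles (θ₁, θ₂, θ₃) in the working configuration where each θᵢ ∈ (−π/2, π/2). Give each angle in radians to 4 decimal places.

rotate P by −φ1: (-0.1504, -0.0309, -0.4520)
  e−x'=0.2304;  (l²−L²−(e−x')²−y'²−z²)/2L = -0.3459
  θ1 = atan2(B,A) + arccos(C/0.5073) = 1.2215
φ2=120.0° → target in arm frame (0.0484, 0.1457)
  A=0.0316, B=-0.4520, C=(l²−L²−A²−y'²−z²)/(2L)=-0.2663
  √(A²+B²)=0.4531;  θ2 = -1.5011+2.1991 ≈ 0.6980
arm 3 (φ=240.0°): x'=0.1020, y'=-0.1148
  e−x'=-0.0220;  (l²−L²−(e−x')²−y'²−z²)/2L = -0.2449
  γ=atan2(-0.4520,-0.0220)=-1.6193;  ψ=arccos(-0.5412)=2.1427;  θ3=γ+ψ≈0.5233

θ₁ = 1.2215, θ₂ = 0.6980, θ₃ = 0.5233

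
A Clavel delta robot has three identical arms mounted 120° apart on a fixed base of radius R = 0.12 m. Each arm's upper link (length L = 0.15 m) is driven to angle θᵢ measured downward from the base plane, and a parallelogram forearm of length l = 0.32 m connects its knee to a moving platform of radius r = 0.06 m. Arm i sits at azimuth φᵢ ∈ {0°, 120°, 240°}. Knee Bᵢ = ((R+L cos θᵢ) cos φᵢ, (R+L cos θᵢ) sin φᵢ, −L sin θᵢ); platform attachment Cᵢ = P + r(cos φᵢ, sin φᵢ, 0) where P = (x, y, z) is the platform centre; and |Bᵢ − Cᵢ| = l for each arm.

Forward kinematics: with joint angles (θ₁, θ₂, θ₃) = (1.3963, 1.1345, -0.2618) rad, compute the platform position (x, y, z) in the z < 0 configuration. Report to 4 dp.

(-0.1563, -0.1647, -0.2764)

O1 = (0.0860·cos0.0°, 0.0860·sin0.0°, -0.1477) = (0.0860, 0.0000, -0.1477)
φ2=120.0°: virtual centre (-0.0617, 0.1069, -0.1359), radius l
arm 3 at φ=240.0°: ρ3 = 0.2049;  O3 = (-0.1024, -0.1774, 0.0388)
|O₂|²−|O₁|² = 0.0045;  |O₃|²−|O₁|² = 0.0143
plane₁₂: -0.2955x+0.2137y+0.0235z = 0.0045
det = 0.1854;  x = -0.0250+0.4751z,  y = -0.0136+0.5467z
sphere 1 gives Az²+Bz+C=0 with A=1.5245, B=0.1750, C=-0.0681;  B²−4AC=0.4457;  roots -0.2764, 0.1615;  negative root z = -0.2764
x = -0.1563, y = -0.1647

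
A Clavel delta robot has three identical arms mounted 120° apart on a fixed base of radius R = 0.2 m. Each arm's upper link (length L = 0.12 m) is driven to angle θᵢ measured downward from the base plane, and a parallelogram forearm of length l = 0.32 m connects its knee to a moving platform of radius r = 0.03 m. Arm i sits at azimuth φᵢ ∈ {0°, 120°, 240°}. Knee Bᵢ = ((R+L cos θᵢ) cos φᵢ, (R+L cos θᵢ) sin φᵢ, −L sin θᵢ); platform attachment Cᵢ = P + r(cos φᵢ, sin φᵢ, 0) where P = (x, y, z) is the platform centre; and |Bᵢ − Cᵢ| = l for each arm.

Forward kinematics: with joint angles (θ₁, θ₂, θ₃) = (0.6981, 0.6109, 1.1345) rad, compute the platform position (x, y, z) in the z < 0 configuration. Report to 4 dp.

φ1=0.0°: virtual centre (0.2619, 0.0000, -0.0771), radius l
centre 2 = (0.2683·cos120.0°, 0.2683·sin120.0°, -0.0688) = (-0.1341, 0.2324, -0.0688)
centre 3 = (0.2207·cos240.0°, 0.2207·sin240.0°, -0.1088) = (-0.1104, -0.1911, -0.1088)
subtract pairs → two planes through P
plane₁₂: -0.7922x+0.4647y+0.0166z = 0.0022
det = 0.6488;  x = 0.0088+-0.0355z,  y = 0.0196+-0.0963z
into |P−centre ₁|² = l²: 1.0105z² + 0.1685z + -0.0320 = 0;  Δ = 0.1576;  z = -0.2798 or 0.1131 → z<0 root = -0.2798
x = 0.0187, y = 0.0465

(0.0187, 0.0465, -0.2798)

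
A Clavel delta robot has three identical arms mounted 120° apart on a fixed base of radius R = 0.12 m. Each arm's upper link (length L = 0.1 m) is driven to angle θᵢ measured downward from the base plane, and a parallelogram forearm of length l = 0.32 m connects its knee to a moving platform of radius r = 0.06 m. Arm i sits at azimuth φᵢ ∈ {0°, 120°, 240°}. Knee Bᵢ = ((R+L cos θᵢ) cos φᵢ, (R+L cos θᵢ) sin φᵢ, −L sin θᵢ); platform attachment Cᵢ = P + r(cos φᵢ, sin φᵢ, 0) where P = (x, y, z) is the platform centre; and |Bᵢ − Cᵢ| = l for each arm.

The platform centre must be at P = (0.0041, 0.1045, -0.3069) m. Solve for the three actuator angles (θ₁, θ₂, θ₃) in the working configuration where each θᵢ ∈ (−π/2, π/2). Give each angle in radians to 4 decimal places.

rotate P by −φ1: (0.0041, 0.1045, -0.3069)
  A cos θ + B sin θ = C:  0.0559·cos θ + -0.3069·sin θ = -0.0792
  γ=atan2(-0.3069,0.0559)=-1.3906;  ψ=arccos(-0.2538)=1.8274;  θ1=γ+ψ≈0.4367
arm 2 (φ=120.0°): x'=0.0884, y'=-0.0558
  e−x'=-0.0284;  (l²−L²−(e−x')²−y'²−z²)/2L = -0.0286
  √(A²+B²)=0.3082;  θ2 = -1.6632+1.6636 ≈ 0.0003
rotate P by −φ3: (-0.0925, -0.0487, -0.3069)
  A=0.1525, B=-0.3069, C=(l²−L²−A²−y'²−z²)/(2L)=-0.1372
  √(A²+B²)=0.3427;  θ3 = -1.1095+1.9825 ≈ 0.8730

θ₁ = 0.4367, θ₂ = 0.0003, θ₃ = 0.8730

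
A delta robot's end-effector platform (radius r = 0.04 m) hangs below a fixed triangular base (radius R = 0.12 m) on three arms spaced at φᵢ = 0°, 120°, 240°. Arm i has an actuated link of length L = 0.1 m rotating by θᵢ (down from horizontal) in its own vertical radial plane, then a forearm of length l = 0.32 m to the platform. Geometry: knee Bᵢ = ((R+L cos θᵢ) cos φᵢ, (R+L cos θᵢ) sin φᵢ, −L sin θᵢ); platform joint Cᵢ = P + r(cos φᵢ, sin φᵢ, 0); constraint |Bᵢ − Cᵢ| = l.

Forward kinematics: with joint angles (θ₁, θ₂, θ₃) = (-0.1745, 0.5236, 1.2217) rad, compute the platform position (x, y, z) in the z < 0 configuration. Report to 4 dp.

O1 = (0.1785·cos0.0°, 0.1785·sin0.0°, 0.0174) = (0.1785, 0.0000, 0.0174)
arm 2 at φ=120.0°: e+L cos θ2 = 0.1666;  O2 = (-0.0833, 0.1443, -0.0500)
arm 3 at φ=240.0°: e+L cos θ3 = 0.1142;  O3 = (-0.0571, -0.0989, -0.0940)
|O₂|²−|O₁|² = -0.0019;  |O₃|²−|O₁|² = -0.0103
linear system: -0.5236x+0.2886y = -0.0019−-0.1347z; -0.4712x+-0.1978y = -0.0103−-0.2227z
det = 0.2395;  x = 0.0140+-0.3795z,  y = 0.0187+-0.2217z
quadratic in z: (1.1932)z²+(0.0818)z+(-0.0747)=0, √Δ=0.6026 → z ∈ {-0.2868, 0.2182}; z = -0.2868 (taking z<0)
x = 0.1228, y = 0.0823

(0.1228, 0.0823, -0.2868)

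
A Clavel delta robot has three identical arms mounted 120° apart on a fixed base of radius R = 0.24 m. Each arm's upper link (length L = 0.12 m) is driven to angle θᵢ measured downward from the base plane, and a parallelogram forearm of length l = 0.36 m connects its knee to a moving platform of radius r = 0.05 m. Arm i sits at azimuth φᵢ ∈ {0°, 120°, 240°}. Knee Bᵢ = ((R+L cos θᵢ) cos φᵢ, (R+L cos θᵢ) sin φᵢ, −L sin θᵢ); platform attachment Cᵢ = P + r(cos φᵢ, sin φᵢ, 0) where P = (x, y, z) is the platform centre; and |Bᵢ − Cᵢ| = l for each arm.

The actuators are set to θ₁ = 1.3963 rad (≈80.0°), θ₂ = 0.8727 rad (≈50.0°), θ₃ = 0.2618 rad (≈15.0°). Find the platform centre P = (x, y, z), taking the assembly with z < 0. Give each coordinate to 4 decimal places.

S1 = (0.2108·cos0.0°, 0.2108·sin0.0°, -0.1182) = (0.2108, 0.0000, -0.1182)
φ2=120.0°: virtual centre (-0.1336, 0.2313, -0.0919), radius l
φ3=240.0°: virtual centre (-0.1530, -0.2649, -0.0311), radius l
|S₂|²−|S₁|² = 0.0214;  |S₃|²−|S₁|² = 0.0361
plane₁₂: -0.6888x+0.4627y+0.0525z = 0.0214
det = 0.7016;  x = -0.0400+0.1546z,  y = -0.0133+0.1166z
quadratic in z: (1.0375)z²+(0.1557)z+(-0.0525)=0, √Δ=0.4923 → z ∈ {-0.3123, 0.1622}; z = -0.3123 (taking z<0)
x = -0.0882, y = -0.0497

(-0.0882, -0.0497, -0.3123)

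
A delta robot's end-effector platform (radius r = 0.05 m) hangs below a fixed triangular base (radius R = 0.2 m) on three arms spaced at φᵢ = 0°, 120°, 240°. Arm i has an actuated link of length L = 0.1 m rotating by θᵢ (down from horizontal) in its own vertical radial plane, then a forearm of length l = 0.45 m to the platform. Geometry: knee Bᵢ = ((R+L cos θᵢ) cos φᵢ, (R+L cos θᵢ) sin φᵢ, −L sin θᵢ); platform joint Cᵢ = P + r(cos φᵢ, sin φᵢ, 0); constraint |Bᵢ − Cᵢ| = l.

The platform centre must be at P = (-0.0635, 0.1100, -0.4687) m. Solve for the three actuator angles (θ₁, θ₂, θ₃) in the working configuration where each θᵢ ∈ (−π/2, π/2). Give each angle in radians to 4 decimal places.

θ₁ = 1.3956, θ₂ = 0.3487, θ₃ = 1.3957

arm 1 (φ=0.0°): x'=-0.0635, y'=0.1100
  A cos θ + B sin θ = C:  0.2135·cos θ + -0.4687·sin θ = -0.4243
  θ1 = atan2(B,A) + arccos(C/0.5150) = 1.3956
φ2=120.0° → target in arm frame (0.1270, 0.0000)
  A cos θ + B sin θ = C:  0.0230·cos θ + -0.4687·sin θ = -0.1385
  θ2 = atan2(B,A) + arccos(C/0.4693) = 0.3487
arm 3 (φ=240.0°): x'=-0.0635, y'=-0.1100
  A=0.2135, B=-0.4687, C=(l²−L²−A²−y'²−z²)/(2L)=-0.4243
  √(A²+B²)=0.5150;  θ3 = -1.1433+2.5390 ≈ 1.3957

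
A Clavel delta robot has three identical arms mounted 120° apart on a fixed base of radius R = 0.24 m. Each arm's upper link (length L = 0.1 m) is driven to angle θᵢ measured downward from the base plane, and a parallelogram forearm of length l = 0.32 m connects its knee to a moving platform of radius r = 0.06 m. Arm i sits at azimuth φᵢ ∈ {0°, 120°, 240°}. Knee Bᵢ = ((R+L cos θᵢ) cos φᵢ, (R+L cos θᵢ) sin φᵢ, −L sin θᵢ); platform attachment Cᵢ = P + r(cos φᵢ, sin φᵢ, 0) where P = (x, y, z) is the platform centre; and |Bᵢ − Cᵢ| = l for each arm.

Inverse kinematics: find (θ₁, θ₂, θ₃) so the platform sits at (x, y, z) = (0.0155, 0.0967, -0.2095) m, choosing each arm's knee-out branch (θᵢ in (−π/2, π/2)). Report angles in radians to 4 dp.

arm 1 (φ=0.0°): x'=0.0155, y'=0.0967
  e−x'=0.1645;  (l²−L²−(e−x')²−y'²−z²)/2L = 0.0605
  γ=atan2(-0.2095,0.1645)=-0.9051;  ψ=arccos(0.2271)=1.3417;  θ1=γ+ψ≈0.4365
arm 2 (φ=120.0°): x'=0.0760, y'=-0.0618
  A cos θ + B sin θ = C:  0.1040·cos θ + -0.2095·sin θ = 0.1694
  γ=atan2(-0.2095,0.1040)=-1.1100;  ψ=arccos(0.7242)=0.7609;  θ2=γ+ψ≈-0.3490
rotate P by −φ3: (-0.0915, -0.0349, -0.2095)
  A cos θ + B sin θ = C:  0.2715·cos θ + -0.2095·sin θ = -0.1321
  γ=atan2(-0.2095,0.2715)=-0.6572;  ψ=arccos(-0.3852)=1.9662;  θ3=γ+ψ≈1.3090

θ₁ = 0.4365, θ₂ = -0.3490, θ₃ = 1.3090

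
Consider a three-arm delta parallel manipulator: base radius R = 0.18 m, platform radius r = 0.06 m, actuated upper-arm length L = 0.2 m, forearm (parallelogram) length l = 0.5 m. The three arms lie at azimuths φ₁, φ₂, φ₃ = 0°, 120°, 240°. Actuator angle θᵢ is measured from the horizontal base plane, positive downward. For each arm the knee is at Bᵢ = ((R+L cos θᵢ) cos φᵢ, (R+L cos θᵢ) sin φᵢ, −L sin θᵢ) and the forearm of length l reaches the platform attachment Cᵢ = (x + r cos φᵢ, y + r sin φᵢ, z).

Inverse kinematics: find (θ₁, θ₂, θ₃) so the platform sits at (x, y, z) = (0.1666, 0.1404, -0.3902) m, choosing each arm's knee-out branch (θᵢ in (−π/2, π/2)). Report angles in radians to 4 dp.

θ₁ = -0.3490, θ₂ = 0.1746, θ₃ = 0.9598

rotate P by −φ1: (0.1666, 0.1404, -0.3902)
  A cos θ + B sin θ = C:  -0.0466·cos θ + -0.3902·sin θ = 0.0897
  γ=atan2(-0.3902,-0.0466)=-1.6897;  ψ=arccos(0.2281)=1.3406;  θ1=γ+ψ≈-0.3490
rotate P by −φ2: (0.0383, -0.2145, -0.3902)
  A cos θ + B sin θ = C:  0.0817·cos θ + -0.3902·sin θ = 0.0127
  γ=atan2(-0.3902,0.0817)=-1.3644;  ψ=arccos(0.0318)=1.5390;  θ2=γ+ψ≈0.1746
rotate P by −φ3: (-0.2049, 0.0741, -0.3902)
  e−x'=0.3249;  (l²−L²−(e−x')²−y'²−z²)/2L = -0.1332
  γ=atan2(-0.3902,0.3249)=-0.8765;  ψ=arccos(-0.2624)=1.8363;  θ3=γ+ψ≈0.9598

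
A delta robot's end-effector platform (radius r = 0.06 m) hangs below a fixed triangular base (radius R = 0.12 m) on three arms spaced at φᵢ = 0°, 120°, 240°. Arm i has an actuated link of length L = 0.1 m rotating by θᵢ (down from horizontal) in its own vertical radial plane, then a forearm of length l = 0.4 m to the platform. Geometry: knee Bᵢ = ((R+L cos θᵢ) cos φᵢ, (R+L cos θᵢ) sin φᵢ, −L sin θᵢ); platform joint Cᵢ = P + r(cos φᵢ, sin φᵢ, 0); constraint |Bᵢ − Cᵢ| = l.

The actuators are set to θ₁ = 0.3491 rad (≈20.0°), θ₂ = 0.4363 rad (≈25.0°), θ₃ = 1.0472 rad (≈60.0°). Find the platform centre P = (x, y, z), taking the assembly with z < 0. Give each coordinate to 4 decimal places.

(0.0713, 0.0984, -0.4130)

centre 1 = (0.1540·cos0.0°, 0.1540·sin0.0°, -0.0342) = (0.1540, 0.0000, -0.0342)
φ2=120.0°: virtual centre (-0.0753, 0.1305, -0.0423), radius l
φ3=240.0°: virtual centre (-0.0550, -0.0953, -0.0866), radius l
|centre ₂|²−|centre ₁|² = -0.0004;  |centre ₃|²−|centre ₁|² = -0.0053
[-0.4586 0.2609 -0.0161]·P = -0.0004;  [-0.4179 -0.1905 -0.1048]·P = -0.0053
Cramer: x(z) = 0.0074-0.1548z;  y(z) = 0.0115-0.2104z
quadratic in z: (1.0682)z²+(0.1090)z+(-0.1372)=0, √Δ=0.7734 → z ∈ {-0.4130, 0.3110}; z = -0.4130 (taking z<0)
x = 0.0713, y = 0.0984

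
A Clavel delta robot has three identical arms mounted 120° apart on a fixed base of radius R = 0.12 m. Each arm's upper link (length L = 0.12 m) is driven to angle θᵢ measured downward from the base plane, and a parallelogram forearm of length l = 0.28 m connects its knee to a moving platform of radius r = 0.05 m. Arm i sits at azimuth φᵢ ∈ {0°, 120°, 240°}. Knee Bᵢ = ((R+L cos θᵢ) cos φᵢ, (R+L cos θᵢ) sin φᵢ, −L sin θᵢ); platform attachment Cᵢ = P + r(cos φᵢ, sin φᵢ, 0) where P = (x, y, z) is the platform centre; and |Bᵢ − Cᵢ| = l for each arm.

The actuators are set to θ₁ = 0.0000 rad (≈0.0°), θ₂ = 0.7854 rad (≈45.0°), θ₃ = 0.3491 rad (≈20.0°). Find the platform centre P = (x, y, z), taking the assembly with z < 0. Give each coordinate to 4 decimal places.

(0.0638, -0.0465, -0.2456)

S1 = (0.1900·cos0.0°, 0.1900·sin0.0°, 0.0000) = (0.1900, 0.0000, 0.0000)
arm 2 at φ=120.0°: ρ2 = 0.1549;  S2 = (-0.0774, 0.1341, -0.0849)
arm 3 at φ=240.0°: ρ3 = 0.1828;  S3 = (-0.0914, -0.1583, -0.0410)
|S₂|²−|S₁|² = -0.0049;  |S₃|²−|S₁|² = -0.0010
linear system: -0.5349x+0.2682y = -0.0049−-0.1697z; -0.5628x+-0.3166y = -0.0010−-0.0821z
det = 0.3202;  x = 0.0057+-0.2365z,  y = -0.0070+0.1611z
sphere 1 gives Az²+Bz+C=0 with A=1.0819, B=0.0849, C=-0.0444;  B²−4AC=0.1993;  roots -0.2456, 0.1671;  negative root z = -0.2456
x = 0.0638, y = -0.0465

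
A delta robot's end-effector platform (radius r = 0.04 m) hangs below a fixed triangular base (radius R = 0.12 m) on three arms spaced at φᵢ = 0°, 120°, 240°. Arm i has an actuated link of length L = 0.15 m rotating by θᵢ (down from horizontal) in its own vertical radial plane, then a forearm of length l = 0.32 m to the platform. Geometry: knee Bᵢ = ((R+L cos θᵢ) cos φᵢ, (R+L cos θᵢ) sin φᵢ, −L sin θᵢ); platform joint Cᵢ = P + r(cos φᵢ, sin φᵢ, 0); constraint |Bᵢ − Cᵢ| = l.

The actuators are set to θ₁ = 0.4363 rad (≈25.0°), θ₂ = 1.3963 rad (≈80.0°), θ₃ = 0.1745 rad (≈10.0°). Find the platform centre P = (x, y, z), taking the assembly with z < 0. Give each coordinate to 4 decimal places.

(0.0656, -0.1694, -0.2895)

φ1=0.0°: virtual centre (0.2159, 0.0000, -0.0634), radius l
arm 2 at φ=120.0°: (R−r)+L cos θ2 = 0.1060;  S2 = (-0.0530, 0.0918, -0.1477)
arm 3 at φ=240.0°: (R−r)+L cos θ3 = 0.2277;  S3 = (-0.1139, -0.1972, -0.0260)
subtract pairs → two planes through P
[-0.5379 0.1837 -0.1687]·P = -0.0176;  [-0.6596 -0.3944 0.0747]·P = 0.0019
Cramer: x(z) = 0.0198-0.1584z;  y(z) = -0.0378+0.4543z
into |P−S₁|² = l²: 1.2315z² + 0.1546z + -0.0585 = 0;  Δ = 0.3119;  z = -0.2895 or 0.1640 → z<0 root = -0.2895
x = 0.0656, y = -0.1694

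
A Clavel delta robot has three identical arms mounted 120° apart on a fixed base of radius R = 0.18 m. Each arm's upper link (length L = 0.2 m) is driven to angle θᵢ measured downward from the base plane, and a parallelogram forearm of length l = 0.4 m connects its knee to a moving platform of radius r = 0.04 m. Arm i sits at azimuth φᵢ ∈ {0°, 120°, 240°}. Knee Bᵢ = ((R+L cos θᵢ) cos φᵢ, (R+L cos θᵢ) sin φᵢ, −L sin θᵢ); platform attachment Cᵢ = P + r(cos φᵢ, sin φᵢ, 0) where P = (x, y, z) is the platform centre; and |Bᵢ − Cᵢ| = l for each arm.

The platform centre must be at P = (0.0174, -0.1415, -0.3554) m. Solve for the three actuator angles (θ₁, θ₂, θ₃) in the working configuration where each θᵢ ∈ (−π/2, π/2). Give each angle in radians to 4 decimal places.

rotate P by −φ1: (0.0174, -0.1415, -0.3554)
  e−x'=0.1226;  (l²−L²−(e−x')²−y'²−z²)/2L = -0.1034
  γ=atan2(-0.3554,0.1226)=-1.2386;  ψ=arccos(-0.2750)=1.8494;  θ1=γ+ψ≈0.6108
φ2=120.0° → target in arm frame (-0.1312, 0.0557)
  e−x'=0.2712;  (l²−L²−(e−x')²−y'²−z²)/2L = -0.2075
  θ2 = atan2(B,A) + arccos(C/0.4471) = 1.1344
rotate P by −φ3: (0.1138, 0.0858, -0.3554)
  e−x'=0.0262;  (l²−L²−(e−x')²−y'²−z²)/2L = -0.0359
  θ3 = atan2(B,A) + arccos(C/0.3564) = 0.1744

θ₁ = 0.6108, θ₂ = 1.1344, θ₃ = 0.1744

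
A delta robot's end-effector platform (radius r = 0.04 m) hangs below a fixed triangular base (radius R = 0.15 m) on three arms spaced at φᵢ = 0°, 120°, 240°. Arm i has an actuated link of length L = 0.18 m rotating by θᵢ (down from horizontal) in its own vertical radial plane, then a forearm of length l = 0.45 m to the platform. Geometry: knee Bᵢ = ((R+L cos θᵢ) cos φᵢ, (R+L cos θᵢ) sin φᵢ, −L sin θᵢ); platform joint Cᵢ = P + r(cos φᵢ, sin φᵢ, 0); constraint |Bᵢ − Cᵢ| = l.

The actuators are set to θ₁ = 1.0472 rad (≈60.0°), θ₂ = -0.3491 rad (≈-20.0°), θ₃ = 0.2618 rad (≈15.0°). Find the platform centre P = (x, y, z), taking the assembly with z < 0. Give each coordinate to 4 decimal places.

(-0.1964, 0.0784, -0.3539)

arm 1 at φ=0.0°: (R−r)+L cos θ1 = 0.2000;  S1 = (0.2000, 0.0000, -0.1559)
S2 = (0.2791·cos120.0°, 0.2791·sin120.0°, 0.0616) = (-0.1396, 0.2417, 0.0616)
S3 = (0.2839·cos240.0°, 0.2839·sin240.0°, -0.0466) = (-0.1419, -0.2458, -0.0466)
eliminate P² terms by subtracting sphere 1 from 2 and 3
[-0.6791 0.4835 0.4349]·P = 0.0174;  [-0.6839 -0.4917 0.2186]·P = 0.0185
Cramer: x(z) = -0.0263+0.4808z;  y(z) = -0.0009-0.2242z
quadratic in z: (1.2814)z²+(0.0946)z+(-0.1270)=0, √Δ=0.8123 → z ∈ {-0.3539, 0.2801}; z = -0.3539 (taking z<0)
x = -0.1964, y = 0.0784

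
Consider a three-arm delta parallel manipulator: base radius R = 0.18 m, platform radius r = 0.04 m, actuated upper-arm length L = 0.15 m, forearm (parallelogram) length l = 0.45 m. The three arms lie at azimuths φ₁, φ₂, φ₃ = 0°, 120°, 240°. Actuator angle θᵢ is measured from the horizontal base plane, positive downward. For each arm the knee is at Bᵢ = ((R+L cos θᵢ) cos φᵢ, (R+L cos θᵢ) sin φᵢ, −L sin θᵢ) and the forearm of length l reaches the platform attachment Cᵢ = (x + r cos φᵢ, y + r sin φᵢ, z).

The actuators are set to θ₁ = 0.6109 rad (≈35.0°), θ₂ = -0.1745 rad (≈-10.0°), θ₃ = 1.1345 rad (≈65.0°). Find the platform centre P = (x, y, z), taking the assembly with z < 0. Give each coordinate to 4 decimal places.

φ1=0.0°: virtual centre (0.2629, 0.0000, -0.0860), radius l
arm 2 at φ=120.0°: (R−r)+L cos θ2 = 0.2877;  centre 2 = (-0.1439, 0.2492, 0.0260)
φ3=240.0°: virtual centre (-0.1017, -0.1761, -0.1359), radius l
eliminate P² terms by subtracting sphere 1 from 2 and 3
[-0.8135 0.4983 0.2242]·P = 0.0070;  [-0.7291 -0.3523 -0.0998]·P = -0.0167
det = 0.6499;  x = 0.0090+0.0450z,  y = 0.0287+-0.3764z
into |P−centre ₁|² = l²: 1.1437z² + 0.1277z + -0.1298 = 0;  Δ = 0.6102;  z = -0.3973 or 0.2857 → z<0 root = -0.3973
x = -0.0089, y = 0.1782

(-0.0089, 0.1782, -0.3973)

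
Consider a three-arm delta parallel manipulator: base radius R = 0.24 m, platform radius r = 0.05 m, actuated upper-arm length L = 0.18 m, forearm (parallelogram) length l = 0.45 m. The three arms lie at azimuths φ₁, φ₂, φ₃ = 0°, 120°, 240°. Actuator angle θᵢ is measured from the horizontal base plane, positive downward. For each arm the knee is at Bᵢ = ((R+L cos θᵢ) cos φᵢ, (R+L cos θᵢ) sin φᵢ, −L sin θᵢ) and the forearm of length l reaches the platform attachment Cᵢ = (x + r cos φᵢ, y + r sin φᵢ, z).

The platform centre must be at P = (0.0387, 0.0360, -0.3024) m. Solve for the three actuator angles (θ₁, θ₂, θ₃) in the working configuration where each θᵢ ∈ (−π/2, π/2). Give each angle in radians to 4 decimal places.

θ₁ = 0.0000, θ₂ = 0.1746, θ₃ = 0.5236

arm 1 (φ=0.0°): x'=0.0387, y'=0.0360
  A cos θ + B sin θ = C:  0.1513·cos θ + -0.3024·sin θ = 0.1513
  γ=atan2(-0.3024,0.1513)=-1.1069;  ψ=arccos(0.4474)=1.1069;  θ1=γ+ψ≈0.0000
arm 2 (φ=120.0°): x'=0.0118, y'=-0.0515
  A cos θ + B sin θ = C:  0.1782·cos θ + -0.3024·sin θ = 0.1229
  √(A²+B²)=0.3510;  θ2 = -1.0384+1.2130 ≈ 0.1746
rotate P by −φ3: (-0.0505, 0.0155, -0.3024)
  e−x'=0.2405;  (l²−L²−(e−x')²−y'²−z²)/2L = 0.0571
  √(A²+B²)=0.3864;  θ3 = -0.8989+1.4224 ≈ 0.5236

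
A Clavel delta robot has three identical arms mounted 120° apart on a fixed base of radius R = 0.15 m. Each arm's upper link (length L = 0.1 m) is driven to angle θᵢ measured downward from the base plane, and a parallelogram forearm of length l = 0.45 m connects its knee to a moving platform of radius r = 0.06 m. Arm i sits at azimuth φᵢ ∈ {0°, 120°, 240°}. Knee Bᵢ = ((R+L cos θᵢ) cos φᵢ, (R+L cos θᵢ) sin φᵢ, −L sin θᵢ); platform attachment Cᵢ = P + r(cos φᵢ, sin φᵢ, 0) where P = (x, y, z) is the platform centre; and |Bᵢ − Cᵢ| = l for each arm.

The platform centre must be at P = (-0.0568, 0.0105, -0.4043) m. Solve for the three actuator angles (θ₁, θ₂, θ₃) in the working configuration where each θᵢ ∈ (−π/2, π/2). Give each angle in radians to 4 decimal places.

θ₁ = 0.2624, θ₂ = -0.1742, θ₃ = -0.0866

φ1=0.0° → target in arm frame (-0.0568, 0.0105)
  A=0.1468, B=-0.4043, C=(l²−L²−A²−y'²−z²)/(2L)=0.0369
  θ1 = atan2(B,A) + arccos(C/0.4301) = 0.2624
rotate P by −φ2: (0.0375, 0.0439, -0.4043)
  A cos θ + B sin θ = C:  0.0525·cos θ + -0.4043·sin θ = 0.1218
  √(A²+B²)=0.4077;  θ2 = -1.4416+1.2675 ≈ -0.1742
arm 3 (φ=240.0°): x'=0.0193, y'=-0.0544
  A cos θ + B sin θ = C:  0.0707·cos θ + -0.4043·sin θ = 0.1054
  √(A²+B²)=0.4104;  θ3 = -1.3977+1.3111 ≈ -0.0866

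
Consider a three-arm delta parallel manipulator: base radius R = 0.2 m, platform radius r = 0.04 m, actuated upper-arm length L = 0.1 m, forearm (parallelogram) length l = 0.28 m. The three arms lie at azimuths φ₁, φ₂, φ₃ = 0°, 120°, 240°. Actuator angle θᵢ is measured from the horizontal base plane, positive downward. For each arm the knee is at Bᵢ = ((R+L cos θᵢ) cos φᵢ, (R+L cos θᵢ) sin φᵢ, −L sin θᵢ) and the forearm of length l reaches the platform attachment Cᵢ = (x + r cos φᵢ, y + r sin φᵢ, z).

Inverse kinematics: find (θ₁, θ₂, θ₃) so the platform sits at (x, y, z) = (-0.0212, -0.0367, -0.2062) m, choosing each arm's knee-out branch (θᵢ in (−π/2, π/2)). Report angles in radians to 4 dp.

θ₁ = 0.8727, θ₂ = 0.8726, θ₃ = 0.2618

φ1=0.0° → target in arm frame (-0.0212, -0.0367)
  e−x'=0.1812;  (l²−L²−(e−x')²−y'²−z²)/2L = -0.0415
  √(A²+B²)=0.2745;  θ1 = -0.8498+1.7225 ≈ 0.8727
arm 2 (φ=120.0°): x'=-0.0212, y'=0.0367
  A=0.1812, B=-0.2062, C=(l²−L²−A²−y'²−z²)/(2L)=-0.0415
  γ=atan2(-0.2062,0.1812)=-0.8499;  ψ=arccos(-0.1511)=1.7224;  θ2=γ+ψ≈0.8726
rotate P by −φ3: (0.0424, 0.0000, -0.2062)
  A=0.1176, B=-0.2062, C=(l²−L²−A²−y'²−z²)/(2L)=0.0602
  θ3 = atan2(B,A) + arccos(C/0.2374) = 0.2618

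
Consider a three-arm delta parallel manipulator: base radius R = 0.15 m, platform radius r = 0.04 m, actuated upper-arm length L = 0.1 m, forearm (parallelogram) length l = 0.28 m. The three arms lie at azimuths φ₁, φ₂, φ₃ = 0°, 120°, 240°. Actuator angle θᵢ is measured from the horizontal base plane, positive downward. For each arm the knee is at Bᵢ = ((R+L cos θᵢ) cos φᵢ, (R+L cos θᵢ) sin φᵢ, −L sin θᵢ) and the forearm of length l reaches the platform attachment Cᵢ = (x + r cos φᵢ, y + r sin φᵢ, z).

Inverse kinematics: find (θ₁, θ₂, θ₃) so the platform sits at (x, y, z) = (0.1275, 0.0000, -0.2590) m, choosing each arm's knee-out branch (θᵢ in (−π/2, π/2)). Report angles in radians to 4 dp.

rotate P by −φ1: (0.1275, 0.0000, -0.2590)
  A cos θ + B sin θ = C:  -0.0175·cos θ + -0.2590·sin θ = 0.0051
  θ1 = atan2(B,A) + arccos(C/0.2596) = -0.0870
φ2=120.0° → target in arm frame (-0.0637, -0.1104)
  e−x'=0.1737;  (l²−L²−(e−x')²−y'²−z²)/2L = -0.2053
  γ=atan2(-0.2590,0.1737)=-0.9799;  ψ=arccos(-0.6583)=2.2894;  θ2=γ+ψ≈1.3094
rotate P by −φ3: (-0.0638, 0.1104, -0.2590)
  A cos θ + B sin θ = C:  0.1738·cos θ + -0.2590·sin θ = -0.2053
  θ3 = atan2(B,A) + arccos(C/0.3119) = 1.3094

θ₁ = -0.0870, θ₂ = 1.3094, θ₃ = 1.3094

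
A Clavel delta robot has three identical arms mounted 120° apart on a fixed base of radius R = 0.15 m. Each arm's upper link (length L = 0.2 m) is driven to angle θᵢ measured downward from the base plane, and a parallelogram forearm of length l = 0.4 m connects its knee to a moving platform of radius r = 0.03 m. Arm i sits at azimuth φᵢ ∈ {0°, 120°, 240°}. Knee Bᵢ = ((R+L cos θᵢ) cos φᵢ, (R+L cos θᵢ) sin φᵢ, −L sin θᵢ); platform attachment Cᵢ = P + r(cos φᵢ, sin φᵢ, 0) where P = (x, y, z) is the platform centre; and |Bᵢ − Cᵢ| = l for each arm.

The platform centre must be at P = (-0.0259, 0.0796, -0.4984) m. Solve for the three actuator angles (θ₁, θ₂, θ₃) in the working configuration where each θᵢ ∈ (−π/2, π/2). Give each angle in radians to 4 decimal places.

arm 1 (φ=0.0°): x'=-0.0259, y'=0.0796
  e−x'=0.1459;  (l²−L²−(e−x')²−y'²−z²)/2L = -0.3901
  θ1 = atan2(B,A) + arccos(C/0.5193) = 1.1345
arm 2 (φ=120.0°): x'=0.0819, y'=-0.0174
  e−x'=0.0381;  (l²−L²−(e−x')²−y'²−z²)/2L = -0.3254
  γ=atan2(-0.4984,0.0381)=-1.4945;  ψ=arccos(-0.6510)=2.2797;  θ2=γ+ψ≈0.7852
rotate P by −φ3: (-0.0560, -0.0622, -0.4984)
  A cos θ + B sin θ = C:  0.1760·cos θ + -0.4984·sin θ = -0.4081
  √(A²+B²)=0.5286;  θ3 = -1.2314+2.4530 ≈ 1.2216

θ₁ = 1.1345, θ₂ = 0.7852, θ₃ = 1.2216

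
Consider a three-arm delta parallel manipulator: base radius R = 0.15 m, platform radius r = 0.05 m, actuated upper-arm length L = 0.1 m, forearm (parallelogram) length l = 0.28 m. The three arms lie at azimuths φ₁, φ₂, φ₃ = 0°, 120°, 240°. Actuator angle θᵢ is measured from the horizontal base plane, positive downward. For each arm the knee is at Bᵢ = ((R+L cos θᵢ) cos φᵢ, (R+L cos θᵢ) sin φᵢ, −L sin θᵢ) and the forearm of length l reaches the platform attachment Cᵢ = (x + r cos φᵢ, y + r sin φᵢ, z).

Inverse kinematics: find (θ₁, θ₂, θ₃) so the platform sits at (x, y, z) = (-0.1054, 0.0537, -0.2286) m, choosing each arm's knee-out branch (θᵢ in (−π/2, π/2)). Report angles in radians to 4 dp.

θ₁ = 1.2221, θ₂ = -0.2619, θ₃ = 0.5236

φ1=0.0° → target in arm frame (-0.1054, 0.0537)
  A=0.2054, B=-0.2286, C=(l²−L²−A²−y'²−z²)/(2L)=-0.1447
  θ1 = atan2(B,A) + arccos(C/0.3073) = 1.2221
rotate P by −φ2: (0.0992, 0.0644, -0.2286)
  e−x'=0.0008;  (l²−L²−(e−x')²−y'²−z²)/2L = 0.0600
  √(A²+B²)=0.2286;  θ2 = -1.5673+1.3054 ≈ -0.2619
rotate P by −φ3: (0.0062, -0.1181, -0.2286)
  A=0.0938, B=-0.2286, C=(l²−L²−A²−y'²−z²)/(2L)=-0.0331
  γ=atan2(-0.2286,0.0938)=-1.1814;  ψ=arccos(-0.1338)=1.7050;  θ3=γ+ψ≈0.5236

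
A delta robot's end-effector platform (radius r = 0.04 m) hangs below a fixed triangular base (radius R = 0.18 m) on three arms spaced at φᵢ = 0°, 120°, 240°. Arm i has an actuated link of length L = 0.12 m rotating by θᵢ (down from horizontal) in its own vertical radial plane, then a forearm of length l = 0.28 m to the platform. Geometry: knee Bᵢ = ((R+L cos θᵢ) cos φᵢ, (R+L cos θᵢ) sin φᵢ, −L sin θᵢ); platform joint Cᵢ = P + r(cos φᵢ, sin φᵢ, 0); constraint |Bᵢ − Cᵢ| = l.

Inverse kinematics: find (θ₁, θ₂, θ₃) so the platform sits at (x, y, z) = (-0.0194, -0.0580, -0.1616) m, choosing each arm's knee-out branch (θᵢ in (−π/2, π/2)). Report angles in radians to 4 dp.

θ₁ = 0.6105, θ₂ = 0.7857, θ₃ = -0.3491

rotate P by −φ1: (-0.0194, -0.0580, -0.1616)
  e−x'=0.1594;  (l²−L²−(e−x')²−y'²−z²)/2L = 0.0380
  √(A²+B²)=0.2270;  θ1 = -0.7923+1.4027 ≈ 0.6105
φ2=120.0° → target in arm frame (-0.0405, 0.0458)
  A cos θ + B sin θ = C:  0.1805·cos θ + -0.1616·sin θ = 0.0133
  √(A²+B²)=0.2423;  θ2 = -0.7301+1.5158 ≈ 0.7857
φ3=240.0° → target in arm frame (0.0599, 0.0122)
  e−x'=0.0801;  (l²−L²−(e−x')²−y'²−z²)/2L = 0.1305
  γ=atan2(-0.1616,0.0801)=-1.1108;  ψ=arccos(0.7237)=0.7616;  θ3=γ+ψ≈-0.3491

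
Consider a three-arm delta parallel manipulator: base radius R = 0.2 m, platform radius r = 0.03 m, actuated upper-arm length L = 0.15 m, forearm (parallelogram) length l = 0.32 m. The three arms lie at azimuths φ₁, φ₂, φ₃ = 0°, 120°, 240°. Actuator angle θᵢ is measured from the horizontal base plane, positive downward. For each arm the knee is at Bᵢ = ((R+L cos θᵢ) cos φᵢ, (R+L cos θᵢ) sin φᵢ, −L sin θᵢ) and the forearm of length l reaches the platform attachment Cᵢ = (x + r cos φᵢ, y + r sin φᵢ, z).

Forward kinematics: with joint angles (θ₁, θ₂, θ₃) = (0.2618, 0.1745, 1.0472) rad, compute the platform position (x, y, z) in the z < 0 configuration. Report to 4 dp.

(0.0319, 0.0647, -0.1734)

arm 1 at φ=0.0°: ρ1 = 0.3149;  S1 = (0.3149, 0.0000, -0.0388)
φ2=120.0°: virtual centre (-0.1589, 0.2752, -0.0260), radius l
φ3=240.0°: virtual centre (-0.1225, -0.2122, -0.1299), radius l
subtract pairs → two planes through P
linear system: -0.9475x+0.5503y = 0.0010−0.0256z; -0.8748x+-0.4244y = -0.0238−-0.1822z
det = 0.8835;  x = 0.0143+-0.1012z,  y = 0.0264+-0.2207z
into |P−S₁|² = l²: 1.0589z² + 0.1268z + -0.0099 = 0;  Δ = 0.0579;  z = -0.1734 or 0.0537 → z<0 root = -0.1734
x = 0.0319, y = 0.0647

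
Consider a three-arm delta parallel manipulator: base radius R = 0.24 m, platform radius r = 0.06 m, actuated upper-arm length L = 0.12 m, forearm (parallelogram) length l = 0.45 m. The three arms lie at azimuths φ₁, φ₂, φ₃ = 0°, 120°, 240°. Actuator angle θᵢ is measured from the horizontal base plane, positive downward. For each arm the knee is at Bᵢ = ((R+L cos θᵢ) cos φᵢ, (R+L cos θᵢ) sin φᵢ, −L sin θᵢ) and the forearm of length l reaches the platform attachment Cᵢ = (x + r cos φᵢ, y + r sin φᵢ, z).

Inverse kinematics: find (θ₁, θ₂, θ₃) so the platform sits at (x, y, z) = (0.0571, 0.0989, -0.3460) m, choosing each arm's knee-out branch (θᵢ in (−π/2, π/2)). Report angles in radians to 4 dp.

θ₁ = -0.1749, θ₂ = -0.1749, θ₃ = 0.8721

rotate P by −φ1: (0.0571, 0.0989, -0.3460)
  A=0.1229, B=-0.3460, C=(l²−L²−A²−y'²−z²)/(2L)=0.1812
  θ1 = atan2(B,A) + arccos(C/0.3672) = -0.1749
rotate P by −φ2: (0.0571, -0.0989, -0.3460)
  A cos θ + B sin θ = C:  0.1229·cos θ + -0.3460·sin θ = 0.1812
  √(A²+B²)=0.3672;  θ2 = -1.2295+1.0546 ≈ -0.1749
arm 3 (φ=240.0°): x'=-0.1142, y'=0.0000
  A=0.2942, B=-0.3460, C=(l²−L²−A²−y'²−z²)/(2L)=-0.0757
  √(A²+B²)=0.4542;  θ3 = -0.8661+1.7383 ≈ 0.8721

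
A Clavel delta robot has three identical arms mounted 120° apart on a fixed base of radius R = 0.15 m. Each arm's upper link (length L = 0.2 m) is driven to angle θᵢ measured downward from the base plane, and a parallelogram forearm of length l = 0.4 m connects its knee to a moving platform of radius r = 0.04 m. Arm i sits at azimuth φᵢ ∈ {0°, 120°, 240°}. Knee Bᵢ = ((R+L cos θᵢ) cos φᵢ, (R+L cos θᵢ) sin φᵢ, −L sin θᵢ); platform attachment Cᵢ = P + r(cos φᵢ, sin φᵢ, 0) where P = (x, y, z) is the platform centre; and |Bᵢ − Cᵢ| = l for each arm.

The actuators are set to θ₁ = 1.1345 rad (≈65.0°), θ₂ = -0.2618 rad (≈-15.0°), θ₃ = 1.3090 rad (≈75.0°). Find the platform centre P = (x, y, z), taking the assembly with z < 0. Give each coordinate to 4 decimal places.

O1 = (0.1945·cos0.0°, 0.1945·sin0.0°, -0.1813) = (0.1945, 0.0000, -0.1813)
arm 2 at φ=120.0°: ρ2 = 0.3032;  O2 = (-0.1516, 0.2626, 0.0518)
arm 3 at φ=240.0°: ρ3 = 0.1618;  O3 = (-0.0809, -0.1401, -0.1932)
eliminate P² terms by subtracting sphere 1 from 2 and 3
plane₁₂: -0.6922x+0.5251y+0.4661z = 0.0239
Cramer: x(z) = -0.0060+0.2443z;  y(z) = 0.0376-0.5654z
quadratic in z: (1.3794)z²+(0.2220)z+(-0.0855)=0, √Δ=0.7219 → z ∈ {-0.3421, 0.1812}; z = -0.3421 (taking z<0)
x = -0.0896, y = 0.2310

(-0.0896, 0.2310, -0.3421)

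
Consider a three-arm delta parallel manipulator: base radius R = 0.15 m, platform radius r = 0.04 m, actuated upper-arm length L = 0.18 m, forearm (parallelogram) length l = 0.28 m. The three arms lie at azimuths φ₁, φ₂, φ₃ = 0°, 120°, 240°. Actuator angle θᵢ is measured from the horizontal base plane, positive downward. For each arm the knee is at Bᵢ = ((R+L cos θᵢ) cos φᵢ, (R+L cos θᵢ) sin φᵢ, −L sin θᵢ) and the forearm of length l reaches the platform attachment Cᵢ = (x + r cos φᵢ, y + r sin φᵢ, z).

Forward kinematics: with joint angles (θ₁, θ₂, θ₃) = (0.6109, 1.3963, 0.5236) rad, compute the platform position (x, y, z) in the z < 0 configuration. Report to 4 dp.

(0.0556, -0.1133, -0.2608)

centre 1 = (0.2574·cos0.0°, 0.2574·sin0.0°, -0.1032) = (0.2574, 0.0000, -0.1032)
arm 2 at φ=120.0°: (R−r)+L cos θ2 = 0.1413;  centre 2 = (-0.0706, 0.1223, -0.1773)
arm 3 at φ=240.0°: (R−r)+L cos θ3 = 0.2659;  centre 3 = (-0.1329, -0.2303, -0.0900)
|centre ₂|²−|centre ₁|² = -0.0256;  |centre ₃|²−|centre ₁|² = 0.0019
[-0.6561 0.2447 -0.1480]·P = -0.0256;  [-0.7808 -0.4605 0.0265]·P = 0.0019
det = 0.4932;  x = 0.0229+-0.1251z,  y = -0.0429+0.2696z
quadratic in z: (1.0883)z²+(0.2420)z+(-0.0109)=0, √Δ=0.3257 → z ∈ {-0.2608, 0.0384}; z = -0.2608 (taking z<0)
x = 0.0556, y = -0.1133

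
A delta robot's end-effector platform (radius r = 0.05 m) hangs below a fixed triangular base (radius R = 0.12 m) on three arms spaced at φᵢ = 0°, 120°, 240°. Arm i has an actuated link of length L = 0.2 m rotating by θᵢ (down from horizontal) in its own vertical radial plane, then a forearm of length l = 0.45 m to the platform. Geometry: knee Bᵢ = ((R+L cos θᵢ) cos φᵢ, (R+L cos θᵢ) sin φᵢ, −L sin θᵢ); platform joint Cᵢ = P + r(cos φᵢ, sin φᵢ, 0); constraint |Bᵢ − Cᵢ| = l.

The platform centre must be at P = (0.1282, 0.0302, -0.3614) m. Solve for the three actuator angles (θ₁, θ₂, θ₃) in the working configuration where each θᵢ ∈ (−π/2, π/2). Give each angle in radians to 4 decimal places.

φ1=0.0° → target in arm frame (0.1282, 0.0302)
  e−x'=-0.0582;  (l²−L²−(e−x')²−y'²−z²)/2L = 0.0690
  θ1 = atan2(B,A) + arccos(C/0.3661) = -0.3492
φ2=120.0° → target in arm frame (-0.0379, -0.1261)
  e−x'=0.1079;  (l²−L²−(e−x')²−y'²−z²)/2L = 0.0108
  θ2 = atan2(B,A) + arccos(C/0.3772) = 0.2615
arm 3 (φ=240.0°): x'=-0.0903, y'=0.0959
  A=0.1603, B=-0.3614, C=(l²−L²−A²−y'²−z²)/(2L)=-0.0075
  √(A²+B²)=0.3953;  θ3 = -1.1534+1.5897 ≈ 0.4363

θ₁ = -0.3492, θ₂ = 0.2615, θ₃ = 0.4363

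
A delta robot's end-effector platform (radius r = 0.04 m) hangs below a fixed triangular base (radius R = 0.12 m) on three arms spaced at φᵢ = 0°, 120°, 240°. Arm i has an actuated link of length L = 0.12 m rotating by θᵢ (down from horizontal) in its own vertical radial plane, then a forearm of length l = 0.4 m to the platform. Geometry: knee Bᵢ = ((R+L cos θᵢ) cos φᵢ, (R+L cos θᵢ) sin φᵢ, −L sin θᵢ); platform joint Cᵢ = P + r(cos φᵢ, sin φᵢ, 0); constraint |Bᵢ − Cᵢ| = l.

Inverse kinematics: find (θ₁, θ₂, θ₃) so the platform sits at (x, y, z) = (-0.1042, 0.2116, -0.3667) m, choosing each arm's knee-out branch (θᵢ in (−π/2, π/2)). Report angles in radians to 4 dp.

φ1=0.0° → target in arm frame (-0.1042, 0.2116)
  e−x'=0.1842;  (l²−L²−(e−x')²−y'²−z²)/2L = -0.2816
  γ=atan2(-0.3667,0.1842)=-1.1053;  ψ=arccos(-0.6861)=2.3269;  θ1=γ+ψ≈1.2216
arm 2 (φ=120.0°): x'=0.2354, y'=-0.0156
  A cos θ + B sin θ = C:  -0.1554·cos θ + -0.3667·sin θ = -0.0552
  γ=atan2(-0.3667,-0.1554)=-1.9715;  ψ=arccos(-0.1386)=1.7098;  θ2=γ+ψ≈-0.2617
rotate P by −φ3: (-0.1312, -0.1960, -0.3667)
  e−x'=0.2112;  (l²−L²−(e−x')²−y'²−z²)/2L = -0.2995
  √(A²+B²)=0.4231;  θ3 = -1.0484+2.3572 ≈ 1.3089

θ₁ = 1.2216, θ₂ = -0.2617, θ₃ = 1.3089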